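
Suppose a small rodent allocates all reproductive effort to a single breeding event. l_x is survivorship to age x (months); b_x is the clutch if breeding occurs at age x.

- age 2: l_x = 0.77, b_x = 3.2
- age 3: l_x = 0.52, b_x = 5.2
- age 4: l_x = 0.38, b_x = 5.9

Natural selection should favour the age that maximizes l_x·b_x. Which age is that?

3

Expected offspring if breeding at age x = l_x × b_x:
  age 2: 0.77 × 3.2 = 2.464
  age 3: 0.52 × 5.2 = 2.704
  age 4: 0.38 × 5.9 = 2.242
Maximum at age 3 (2.704).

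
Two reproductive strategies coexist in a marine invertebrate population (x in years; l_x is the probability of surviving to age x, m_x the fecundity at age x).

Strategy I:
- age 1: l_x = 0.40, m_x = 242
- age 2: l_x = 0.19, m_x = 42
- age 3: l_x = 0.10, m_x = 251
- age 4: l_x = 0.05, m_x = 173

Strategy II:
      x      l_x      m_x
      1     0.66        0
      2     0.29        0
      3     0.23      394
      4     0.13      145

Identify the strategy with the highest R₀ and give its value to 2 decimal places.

138.53

Strategy I: R₀ = 0.40×242 + 0.19×42 + 0.10×251 + 0.05×173 = 138.5300
Strategy II: R₀ = 0.66×0 + 0.29×0 + 0.23×394 + 0.13×145 = 109.4700
Highest R₀: strategy I with 138.5300.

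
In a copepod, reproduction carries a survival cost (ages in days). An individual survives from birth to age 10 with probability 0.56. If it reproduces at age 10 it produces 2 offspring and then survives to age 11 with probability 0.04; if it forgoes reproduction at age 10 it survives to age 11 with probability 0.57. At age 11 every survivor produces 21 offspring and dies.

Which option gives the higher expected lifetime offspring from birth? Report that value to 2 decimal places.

breed at age 10: R₀ = 0.56 × (2 + 0.04 × 21) = 0.56 × 2.8400 = 1.5904
delay to age 11: R₀ = 0.56 × (0.57 × 21) = 0.56 × 11.9700 = 6.7032
Higher: delay to age 11 (6.7032).

6.70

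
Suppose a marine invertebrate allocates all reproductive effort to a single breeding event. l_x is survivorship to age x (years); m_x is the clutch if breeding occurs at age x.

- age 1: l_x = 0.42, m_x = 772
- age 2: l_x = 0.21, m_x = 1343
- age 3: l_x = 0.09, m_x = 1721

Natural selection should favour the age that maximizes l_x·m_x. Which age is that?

1

Expected offspring if breeding at age x = l_x × m_x:
  age 1: 0.42 × 772 = 324.240
  age 2: 0.21 × 1343 = 282.030
  age 3: 0.09 × 1721 = 154.890
Maximum at age 1 (324.240).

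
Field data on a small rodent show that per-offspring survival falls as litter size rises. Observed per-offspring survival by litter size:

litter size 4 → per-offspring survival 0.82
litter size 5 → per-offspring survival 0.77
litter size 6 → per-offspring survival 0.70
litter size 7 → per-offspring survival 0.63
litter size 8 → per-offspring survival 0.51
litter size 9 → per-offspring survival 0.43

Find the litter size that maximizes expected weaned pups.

Expected weaned pups = c × s(c):
  c=4: 4 × 0.82 = 3.280
  c=5: 5 × 0.77 = 3.850
  c=6: 6 × 0.70 = 4.200
  c=7: 7 × 0.63 = 4.410
  c=8: 8 × 0.51 = 4.080
  c=9: 9 × 0.43 = 3.870
Maximum at c = 7 (4.410 weaned pups).

7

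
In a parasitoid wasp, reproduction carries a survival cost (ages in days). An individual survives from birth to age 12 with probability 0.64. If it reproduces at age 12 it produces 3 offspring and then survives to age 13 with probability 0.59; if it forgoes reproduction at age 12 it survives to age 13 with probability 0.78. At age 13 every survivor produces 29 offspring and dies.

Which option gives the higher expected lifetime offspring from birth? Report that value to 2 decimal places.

14.48

breed at age 12: R₀ = 0.64 × (3 + 0.59 × 29) = 0.64 × 20.1100 = 12.8704
delay to age 13: R₀ = 0.64 × (0.78 × 29) = 0.64 × 22.6200 = 14.4768
Higher: delay to age 13 (14.4768).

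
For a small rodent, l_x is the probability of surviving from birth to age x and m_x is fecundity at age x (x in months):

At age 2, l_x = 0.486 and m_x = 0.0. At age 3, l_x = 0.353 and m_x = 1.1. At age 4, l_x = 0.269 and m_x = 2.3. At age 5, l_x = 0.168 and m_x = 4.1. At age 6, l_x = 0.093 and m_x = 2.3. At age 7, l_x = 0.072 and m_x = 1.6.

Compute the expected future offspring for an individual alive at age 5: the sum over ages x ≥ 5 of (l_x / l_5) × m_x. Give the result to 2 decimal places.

l_5 = 0.168. Conditional survival from age 5 to x is l_x / l_5.
  x=5: (0.168/0.168) × 4.1 = 4.1000
  x=6: (0.093/0.168) × 2.3 = 1.2732
  x=7: (0.072/0.168) × 1.6 = 0.6857
Sum = 4.1000 + 1.2732 + 0.6857 = 6.0589

6.06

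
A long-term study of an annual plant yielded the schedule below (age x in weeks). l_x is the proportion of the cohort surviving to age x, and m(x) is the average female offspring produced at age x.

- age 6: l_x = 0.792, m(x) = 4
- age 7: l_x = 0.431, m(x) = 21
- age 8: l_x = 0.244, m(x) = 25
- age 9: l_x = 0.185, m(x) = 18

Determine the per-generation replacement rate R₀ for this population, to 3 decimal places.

21.649

R₀ = Σ l_x m(x):
  age 6: 0.792 × 4 = 3.1680
  age 7: 0.431 × 21 = 9.0510
  age 8: 0.244 × 25 = 6.1000
  age 9: 0.185 × 18 = 3.3300
R₀ = 3.1680 + 9.0510 + 6.1000 + 3.3300 = 21.6490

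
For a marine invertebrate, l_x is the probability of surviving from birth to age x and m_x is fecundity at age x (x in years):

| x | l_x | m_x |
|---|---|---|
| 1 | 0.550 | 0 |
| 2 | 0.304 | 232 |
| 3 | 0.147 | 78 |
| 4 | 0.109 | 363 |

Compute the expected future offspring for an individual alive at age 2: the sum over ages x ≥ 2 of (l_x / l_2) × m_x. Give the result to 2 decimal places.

399.87

l_2 = 0.304. Conditional survival from age 2 to x is l_x / l_2.
  x=2: (0.304/0.304) × 232 = 232.0000
  x=3: (0.147/0.304) × 78 = 37.7171
  x=4: (0.109/0.304) × 363 = 130.1546
Sum = 232.0000 + 37.7171 + 130.1546 = 399.8717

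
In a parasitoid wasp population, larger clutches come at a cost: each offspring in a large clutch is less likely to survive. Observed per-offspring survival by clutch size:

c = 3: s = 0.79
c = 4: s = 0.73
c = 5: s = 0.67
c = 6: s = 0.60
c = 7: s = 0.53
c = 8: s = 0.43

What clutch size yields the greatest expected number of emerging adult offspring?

7

Expected emerging adult offspring = c × s(c):
  c=3: 3 × 0.79 = 2.370
  c=4: 4 × 0.73 = 2.920
  c=5: 5 × 0.67 = 3.350
  c=6: 6 × 0.60 = 3.600
  c=7: 7 × 0.53 = 3.710
  c=8: 8 × 0.43 = 3.440
Maximum at c = 7 (3.710 emerging adult offspring).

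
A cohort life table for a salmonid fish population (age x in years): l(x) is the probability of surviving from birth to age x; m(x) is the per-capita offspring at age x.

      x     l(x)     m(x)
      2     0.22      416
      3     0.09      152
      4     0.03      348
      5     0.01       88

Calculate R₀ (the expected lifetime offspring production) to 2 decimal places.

R₀ = Σ l(x) m(x):
  age 2: 0.22 × 416 = 91.5200
  age 3: 0.09 × 152 = 13.6800
  age 4: 0.03 × 348 = 10.4400
  age 5: 0.01 × 88 = 0.8800
R₀ = 91.5200 + 13.6800 + 10.4400 + 0.8800 = 116.5200

116.52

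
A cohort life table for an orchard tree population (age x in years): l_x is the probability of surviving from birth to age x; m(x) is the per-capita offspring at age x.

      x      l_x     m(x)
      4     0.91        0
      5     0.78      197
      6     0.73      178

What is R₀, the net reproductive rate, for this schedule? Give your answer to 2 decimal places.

R₀ = Σ l_x m(x):
  age 4: 0.91 × 0 = 0.0000
  age 5: 0.78 × 197 = 153.6600
  age 6: 0.73 × 178 = 129.9400
R₀ = 0.0000 + 153.6600 + 129.9400 = 283.6000

283.60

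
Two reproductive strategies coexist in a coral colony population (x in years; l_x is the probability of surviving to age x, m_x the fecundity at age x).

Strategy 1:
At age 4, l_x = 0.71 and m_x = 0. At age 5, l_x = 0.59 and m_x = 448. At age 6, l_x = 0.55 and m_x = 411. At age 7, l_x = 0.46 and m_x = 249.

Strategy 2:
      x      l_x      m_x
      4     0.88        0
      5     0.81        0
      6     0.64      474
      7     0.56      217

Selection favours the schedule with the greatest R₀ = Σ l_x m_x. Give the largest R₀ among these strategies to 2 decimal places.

604.91

Strategy 1: R₀ = 0.71×0 + 0.59×448 + 0.55×411 + 0.46×249 = 604.9100
Strategy 2: R₀ = 0.88×0 + 0.81×0 + 0.64×474 + 0.56×217 = 424.8800
Highest R₀: strategy 1 with 604.9100.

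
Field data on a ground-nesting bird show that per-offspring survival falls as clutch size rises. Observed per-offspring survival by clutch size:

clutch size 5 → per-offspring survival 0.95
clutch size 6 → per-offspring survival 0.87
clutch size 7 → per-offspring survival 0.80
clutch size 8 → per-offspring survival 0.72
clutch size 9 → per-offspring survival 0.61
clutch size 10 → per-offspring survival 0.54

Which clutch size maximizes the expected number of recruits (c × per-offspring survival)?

Expected recruits = c × s(c):
  c=5: 5 × 0.95 = 4.750
  c=6: 6 × 0.87 = 5.220
  c=7: 7 × 0.80 = 5.600
  c=8: 8 × 0.72 = 5.760
  c=9: 9 × 0.61 = 5.490
  c=10: 10 × 0.54 = 5.400
Maximum at c = 8 (5.760 recruits).

8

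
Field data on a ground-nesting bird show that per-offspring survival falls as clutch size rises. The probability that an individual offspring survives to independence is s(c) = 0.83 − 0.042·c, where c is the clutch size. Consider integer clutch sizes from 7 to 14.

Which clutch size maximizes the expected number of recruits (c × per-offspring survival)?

10

Expected recruits = c × s(c):
  c=7: 7 × 0.536 = 3.752
  c=8: 8 × 0.494 = 3.952
  c=9: 9 × 0.452 = 4.068
  c=10: 10 × 0.410 = 4.100
  c=11: 11 × 0.368 = 4.048
  c=12: 12 × 0.326 = 3.912
  c=13: 13 × 0.284 = 3.692
  c=14: 14 × 0.242 = 3.388
Maximum at c = 10 (4.100 recruits).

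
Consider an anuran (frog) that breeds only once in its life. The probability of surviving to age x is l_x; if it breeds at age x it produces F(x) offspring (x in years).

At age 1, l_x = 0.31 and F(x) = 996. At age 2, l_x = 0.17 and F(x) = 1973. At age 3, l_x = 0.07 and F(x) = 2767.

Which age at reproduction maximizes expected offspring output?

2

Expected offspring if breeding at age x = l_x × F(x):
  age 1: 0.31 × 996 = 308.760
  age 2: 0.17 × 1973 = 335.410
  age 3: 0.07 × 2767 = 193.690
Maximum at age 2 (335.410).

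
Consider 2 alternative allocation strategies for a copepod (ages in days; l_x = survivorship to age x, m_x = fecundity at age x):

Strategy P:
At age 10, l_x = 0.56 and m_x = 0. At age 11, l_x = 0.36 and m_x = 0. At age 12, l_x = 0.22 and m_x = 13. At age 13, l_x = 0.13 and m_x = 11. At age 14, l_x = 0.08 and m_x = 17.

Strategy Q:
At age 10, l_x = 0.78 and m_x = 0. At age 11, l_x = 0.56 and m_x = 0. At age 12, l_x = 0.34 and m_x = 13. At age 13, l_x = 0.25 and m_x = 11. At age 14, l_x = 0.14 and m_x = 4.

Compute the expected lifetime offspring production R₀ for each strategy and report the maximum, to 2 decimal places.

Strategy P: R₀ = 0.56×0 + 0.36×0 + 0.22×13 + 0.13×11 + 0.08×17 = 5.6500
Strategy Q: R₀ = 0.78×0 + 0.56×0 + 0.34×13 + 0.25×11 + 0.14×4 = 7.7300
Highest R₀: strategy Q with 7.7300.

7.73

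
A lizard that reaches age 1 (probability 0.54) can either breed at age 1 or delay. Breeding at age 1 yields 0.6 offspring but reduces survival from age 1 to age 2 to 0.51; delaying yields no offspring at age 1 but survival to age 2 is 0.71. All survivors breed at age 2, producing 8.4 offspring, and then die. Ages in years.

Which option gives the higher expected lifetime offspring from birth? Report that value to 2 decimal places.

breed at age 1: R₀ = 0.54 × (0.6 + 0.51 × 8.4) = 0.54 × 4.8840 = 2.6374
delay to age 2: R₀ = 0.54 × (0.71 × 8.4) = 0.54 × 5.9640 = 3.2206
Higher: delay to age 2 (3.2206).

3.22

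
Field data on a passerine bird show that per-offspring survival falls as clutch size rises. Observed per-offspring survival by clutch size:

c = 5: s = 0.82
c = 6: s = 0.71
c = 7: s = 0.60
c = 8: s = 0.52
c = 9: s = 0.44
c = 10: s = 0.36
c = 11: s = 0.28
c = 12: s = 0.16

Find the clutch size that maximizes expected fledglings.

6

Expected fledglings = c × s(c):
  c=5: 5 × 0.82 = 4.100
  c=6: 6 × 0.71 = 4.260
  c=7: 7 × 0.60 = 4.200
  c=8: 8 × 0.52 = 4.160
  c=9: 9 × 0.44 = 3.960
  c=10: 10 × 0.36 = 3.600
  c=11: 11 × 0.28 = 3.080
  c=12: 12 × 0.16 = 1.920
Maximum at c = 6 (4.260 fledglings).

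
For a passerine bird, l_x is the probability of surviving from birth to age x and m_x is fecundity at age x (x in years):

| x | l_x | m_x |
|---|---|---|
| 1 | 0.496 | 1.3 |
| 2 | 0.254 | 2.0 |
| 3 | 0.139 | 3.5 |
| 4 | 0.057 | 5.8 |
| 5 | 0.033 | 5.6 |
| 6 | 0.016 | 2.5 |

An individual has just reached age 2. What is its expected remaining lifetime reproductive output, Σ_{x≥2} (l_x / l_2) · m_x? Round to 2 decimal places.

l_2 = 0.254. Conditional survival from age 2 to x is l_x / l_2.
  x=2: (0.254/0.254) × 2.0 = 2.0000
  x=3: (0.139/0.254) × 3.5 = 1.9154
  x=4: (0.057/0.254) × 5.8 = 1.3016
  x=5: (0.033/0.254) × 5.6 = 0.7276
  x=6: (0.016/0.254) × 2.5 = 0.1575
Sum = 2.0000 + 1.9154 + 1.3016 + 0.7276 + 0.1575 = 6.1020

6.10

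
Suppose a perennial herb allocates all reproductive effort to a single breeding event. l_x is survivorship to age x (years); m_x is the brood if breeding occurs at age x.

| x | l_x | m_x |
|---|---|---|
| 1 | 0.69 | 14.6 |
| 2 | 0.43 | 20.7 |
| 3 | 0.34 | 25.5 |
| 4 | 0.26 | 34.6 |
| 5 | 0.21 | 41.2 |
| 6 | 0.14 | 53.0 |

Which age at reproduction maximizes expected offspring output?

1

Expected offspring if breeding at age x = l_x × m_x:
  age 1: 0.69 × 14.6 = 10.074
  age 2: 0.43 × 20.7 = 8.901
  age 3: 0.34 × 25.5 = 8.670
  age 4: 0.26 × 34.6 = 8.996
  age 5: 0.21 × 41.2 = 8.652
  age 6: 0.14 × 53.0 = 7.420
Maximum at age 1 (10.074).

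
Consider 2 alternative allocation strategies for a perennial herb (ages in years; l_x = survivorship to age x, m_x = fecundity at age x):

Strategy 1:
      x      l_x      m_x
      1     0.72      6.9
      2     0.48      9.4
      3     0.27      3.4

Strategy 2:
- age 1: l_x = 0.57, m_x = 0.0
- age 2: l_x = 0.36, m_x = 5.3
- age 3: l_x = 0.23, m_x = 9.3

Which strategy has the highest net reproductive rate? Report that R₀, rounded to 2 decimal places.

Strategy 1: R₀ = 0.72×6.9 + 0.48×9.4 + 0.27×3.4 = 10.3980
Strategy 2: R₀ = 0.57×0.0 + 0.36×5.3 + 0.23×9.3 = 4.0470
Highest R₀: strategy 1 with 10.3980.

10.40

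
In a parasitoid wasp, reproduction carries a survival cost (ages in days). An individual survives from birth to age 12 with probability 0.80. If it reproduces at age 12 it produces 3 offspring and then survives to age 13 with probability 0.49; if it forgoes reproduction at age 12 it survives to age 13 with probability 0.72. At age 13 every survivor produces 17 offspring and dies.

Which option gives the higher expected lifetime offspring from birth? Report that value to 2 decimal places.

9.79

breed at age 12: R₀ = 0.80 × (3 + 0.49 × 17) = 0.80 × 11.3300 = 9.0640
delay to age 13: R₀ = 0.80 × (0.72 × 17) = 0.80 × 12.2400 = 9.7920
Higher: delay to age 13 (9.7920).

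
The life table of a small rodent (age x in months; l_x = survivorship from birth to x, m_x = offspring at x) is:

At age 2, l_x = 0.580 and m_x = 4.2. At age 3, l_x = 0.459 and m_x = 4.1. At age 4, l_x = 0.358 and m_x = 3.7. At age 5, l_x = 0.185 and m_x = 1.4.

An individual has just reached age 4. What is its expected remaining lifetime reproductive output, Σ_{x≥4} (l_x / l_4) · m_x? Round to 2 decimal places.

4.42

l_4 = 0.358. Conditional survival from age 4 to x is l_x / l_4.
  x=4: (0.358/0.358) × 3.7 = 3.7000
  x=5: (0.185/0.358) × 1.4 = 0.7235
Sum = 3.7000 + 0.7235 = 4.4235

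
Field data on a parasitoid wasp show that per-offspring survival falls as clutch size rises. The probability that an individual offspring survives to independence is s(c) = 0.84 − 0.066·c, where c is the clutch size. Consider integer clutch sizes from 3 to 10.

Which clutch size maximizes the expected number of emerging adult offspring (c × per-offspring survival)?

6

Expected emerging adult offspring = c × s(c):
  c=3: 3 × 0.642 = 1.926
  c=4: 4 × 0.576 = 2.304
  c=5: 5 × 0.510 = 2.550
  c=6: 6 × 0.444 = 2.664
  c=7: 7 × 0.378 = 2.646
  c=8: 8 × 0.312 = 2.496
  c=9: 9 × 0.246 = 2.214
  c=10: 10 × 0.180 = 1.800
Maximum at c = 6 (2.664 emerging adult offspring).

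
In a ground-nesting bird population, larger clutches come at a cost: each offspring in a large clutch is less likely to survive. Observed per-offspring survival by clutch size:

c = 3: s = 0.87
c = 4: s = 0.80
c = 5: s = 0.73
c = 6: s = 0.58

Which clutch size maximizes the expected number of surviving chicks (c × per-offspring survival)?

Expected surviving chicks = c × s(c):
  c=3: 3 × 0.87 = 2.610
  c=4: 4 × 0.80 = 3.200
  c=5: 5 × 0.73 = 3.650
  c=6: 6 × 0.58 = 3.480
Maximum at c = 5 (3.650 surviving chicks).

5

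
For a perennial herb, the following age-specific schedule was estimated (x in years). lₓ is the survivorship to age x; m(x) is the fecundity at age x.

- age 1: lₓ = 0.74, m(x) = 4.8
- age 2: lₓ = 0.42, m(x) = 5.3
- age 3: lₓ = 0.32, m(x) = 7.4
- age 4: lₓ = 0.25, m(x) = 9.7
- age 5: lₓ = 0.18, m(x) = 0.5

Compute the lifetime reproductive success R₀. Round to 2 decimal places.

10.66

R₀ = Σ lₓ m(x):
  age 1: 0.74 × 4.8 = 3.5520
  age 2: 0.42 × 5.3 = 2.2260
  age 3: 0.32 × 7.4 = 2.3680
  age 4: 0.25 × 9.7 = 2.4250
  age 5: 0.18 × 0.5 = 0.0900
R₀ = 3.5520 + 2.2260 + 2.3680 + 2.4250 + 0.0900 = 10.6610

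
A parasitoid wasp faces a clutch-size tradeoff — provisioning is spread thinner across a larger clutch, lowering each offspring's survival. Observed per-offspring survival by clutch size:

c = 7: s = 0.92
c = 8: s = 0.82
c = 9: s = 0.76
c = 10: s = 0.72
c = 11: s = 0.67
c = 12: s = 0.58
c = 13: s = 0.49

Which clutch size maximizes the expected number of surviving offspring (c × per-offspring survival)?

11

Expected surviving offspring = c × s(c):
  c=7: 7 × 0.92 = 6.440
  c=8: 8 × 0.82 = 6.560
  c=9: 9 × 0.76 = 6.840
  c=10: 10 × 0.72 = 7.200
  c=11: 11 × 0.67 = 7.370
  c=12: 12 × 0.58 = 6.960
  c=13: 13 × 0.49 = 6.370
Maximum at c = 11 (7.370 surviving offspring).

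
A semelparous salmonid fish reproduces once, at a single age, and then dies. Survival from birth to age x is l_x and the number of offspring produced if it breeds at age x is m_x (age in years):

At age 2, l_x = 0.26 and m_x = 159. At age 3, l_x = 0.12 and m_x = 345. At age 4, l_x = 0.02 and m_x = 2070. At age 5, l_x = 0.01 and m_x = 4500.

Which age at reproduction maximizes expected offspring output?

5

Expected offspring if breeding at age x = l_x × m_x:
  age 2: 0.26 × 159 = 41.340
  age 3: 0.12 × 345 = 41.400
  age 4: 0.02 × 2070 = 41.400
  age 5: 0.01 × 4500 = 45.000
Maximum at age 5 (45.000).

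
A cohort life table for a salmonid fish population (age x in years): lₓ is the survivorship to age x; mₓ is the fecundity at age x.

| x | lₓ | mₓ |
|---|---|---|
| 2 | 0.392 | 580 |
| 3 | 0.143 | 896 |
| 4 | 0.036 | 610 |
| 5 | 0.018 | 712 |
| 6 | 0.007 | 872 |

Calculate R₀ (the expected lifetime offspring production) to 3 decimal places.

396.368

R₀ = Σ lₓ mₓ:
  age 2: 0.392 × 580 = 227.3600
  age 3: 0.143 × 896 = 128.1280
  age 4: 0.036 × 610 = 21.9600
  age 5: 0.018 × 712 = 12.8160
  age 6: 0.007 × 872 = 6.1040
R₀ = 227.3600 + 128.1280 + 21.9600 + 12.8160 + 6.1040 = 396.3680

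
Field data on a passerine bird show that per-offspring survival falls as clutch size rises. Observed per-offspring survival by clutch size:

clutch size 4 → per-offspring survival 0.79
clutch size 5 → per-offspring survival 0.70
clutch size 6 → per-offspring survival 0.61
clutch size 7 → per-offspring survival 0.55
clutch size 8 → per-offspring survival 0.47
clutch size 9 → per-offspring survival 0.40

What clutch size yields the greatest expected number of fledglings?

7

Expected fledglings = c × s(c):
  c=4: 4 × 0.79 = 3.160
  c=5: 5 × 0.70 = 3.500
  c=6: 6 × 0.61 = 3.660
  c=7: 7 × 0.55 = 3.850
  c=8: 8 × 0.47 = 3.760
  c=9: 9 × 0.40 = 3.600
Maximum at c = 7 (3.850 fledglings).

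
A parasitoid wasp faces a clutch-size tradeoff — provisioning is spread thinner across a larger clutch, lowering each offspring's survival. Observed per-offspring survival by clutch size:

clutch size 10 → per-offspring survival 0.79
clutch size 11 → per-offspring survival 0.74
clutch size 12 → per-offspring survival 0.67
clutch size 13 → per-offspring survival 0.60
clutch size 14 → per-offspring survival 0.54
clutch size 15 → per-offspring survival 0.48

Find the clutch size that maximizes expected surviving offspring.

11

Expected surviving offspring = c × s(c):
  c=10: 10 × 0.79 = 7.900
  c=11: 11 × 0.74 = 8.140
  c=12: 12 × 0.67 = 8.040
  c=13: 13 × 0.60 = 7.800
  c=14: 14 × 0.54 = 7.560
  c=15: 15 × 0.48 = 7.200
Maximum at c = 11 (8.140 surviving offspring).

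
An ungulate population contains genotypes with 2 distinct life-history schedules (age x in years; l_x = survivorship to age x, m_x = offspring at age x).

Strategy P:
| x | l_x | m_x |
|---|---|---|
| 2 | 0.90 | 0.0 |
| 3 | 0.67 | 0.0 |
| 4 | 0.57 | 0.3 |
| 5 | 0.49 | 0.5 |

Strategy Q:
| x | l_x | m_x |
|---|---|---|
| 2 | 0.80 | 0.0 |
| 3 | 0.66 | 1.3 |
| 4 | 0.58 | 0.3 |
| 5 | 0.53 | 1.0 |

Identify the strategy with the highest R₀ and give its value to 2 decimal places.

Strategy P: R₀ = 0.90×0.0 + 0.67×0.0 + 0.57×0.3 + 0.49×0.5 = 0.4160
Strategy Q: R₀ = 0.80×0.0 + 0.66×1.3 + 0.58×0.3 + 0.53×1.0 = 1.5620
Highest R₀: strategy Q with 1.5620.

1.56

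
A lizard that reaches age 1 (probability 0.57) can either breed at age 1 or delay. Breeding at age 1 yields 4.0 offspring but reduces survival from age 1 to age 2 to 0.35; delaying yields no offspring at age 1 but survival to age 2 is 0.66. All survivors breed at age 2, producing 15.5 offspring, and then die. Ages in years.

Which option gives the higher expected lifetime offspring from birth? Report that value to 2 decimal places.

5.83

breed at age 1: R₀ = 0.57 × (4.0 + 0.35 × 15.5) = 0.57 × 9.4250 = 5.3723
delay to age 2: R₀ = 0.57 × (0.66 × 15.5) = 0.57 × 10.2300 = 5.8311
Higher: delay to age 2 (5.8311).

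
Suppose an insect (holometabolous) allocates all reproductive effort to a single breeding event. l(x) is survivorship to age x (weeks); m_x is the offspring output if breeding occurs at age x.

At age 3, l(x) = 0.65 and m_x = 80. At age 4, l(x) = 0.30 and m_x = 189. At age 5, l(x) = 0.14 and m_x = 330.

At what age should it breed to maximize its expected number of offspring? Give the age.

4

Expected offspring if breeding at age x = l(x) × m_x:
  age 3: 0.65 × 80 = 52.000
  age 4: 0.30 × 189 = 56.700
  age 5: 0.14 × 330 = 46.200
Maximum at age 4 (56.700).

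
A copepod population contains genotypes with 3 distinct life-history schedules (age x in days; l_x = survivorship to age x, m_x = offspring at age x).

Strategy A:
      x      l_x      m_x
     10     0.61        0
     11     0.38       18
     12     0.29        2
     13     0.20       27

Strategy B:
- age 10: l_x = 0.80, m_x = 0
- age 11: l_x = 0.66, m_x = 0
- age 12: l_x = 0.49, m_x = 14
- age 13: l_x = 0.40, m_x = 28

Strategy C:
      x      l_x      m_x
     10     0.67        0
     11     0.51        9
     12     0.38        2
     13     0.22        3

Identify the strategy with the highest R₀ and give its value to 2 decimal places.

18.06

Strategy A: R₀ = 0.61×0 + 0.38×18 + 0.29×2 + 0.20×27 = 12.8200
Strategy B: R₀ = 0.80×0 + 0.66×0 + 0.49×14 + 0.40×28 = 18.0600
Strategy C: R₀ = 0.67×0 + 0.51×9 + 0.38×2 + 0.22×3 = 6.0100
Highest R₀: strategy B with 18.0600.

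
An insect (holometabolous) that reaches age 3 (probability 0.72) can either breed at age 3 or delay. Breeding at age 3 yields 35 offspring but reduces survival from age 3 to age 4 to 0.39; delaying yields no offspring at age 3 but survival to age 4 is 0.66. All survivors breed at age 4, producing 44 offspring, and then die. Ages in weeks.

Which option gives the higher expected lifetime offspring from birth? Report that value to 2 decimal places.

37.56

breed at age 3: R₀ = 0.72 × (35 + 0.39 × 44) = 0.72 × 52.1600 = 37.5552
delay to age 4: R₀ = 0.72 × (0.66 × 44) = 0.72 × 29.0400 = 20.9088
Higher: breed at age 3 (37.5552).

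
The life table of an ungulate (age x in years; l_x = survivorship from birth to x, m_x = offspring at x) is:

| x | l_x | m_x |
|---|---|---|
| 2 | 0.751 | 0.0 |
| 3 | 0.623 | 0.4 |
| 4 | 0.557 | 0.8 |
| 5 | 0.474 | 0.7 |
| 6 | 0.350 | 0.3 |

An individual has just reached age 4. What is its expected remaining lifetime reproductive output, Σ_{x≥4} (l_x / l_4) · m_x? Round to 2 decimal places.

1.58

l_4 = 0.557. Conditional survival from age 4 to x is l_x / l_4.
  x=4: (0.557/0.557) × 0.8 = 0.8000
  x=5: (0.474/0.557) × 0.7 = 0.5957
  x=6: (0.350/0.557) × 0.3 = 0.1885
Sum = 0.8000 + 0.5957 + 0.1885 = 1.5842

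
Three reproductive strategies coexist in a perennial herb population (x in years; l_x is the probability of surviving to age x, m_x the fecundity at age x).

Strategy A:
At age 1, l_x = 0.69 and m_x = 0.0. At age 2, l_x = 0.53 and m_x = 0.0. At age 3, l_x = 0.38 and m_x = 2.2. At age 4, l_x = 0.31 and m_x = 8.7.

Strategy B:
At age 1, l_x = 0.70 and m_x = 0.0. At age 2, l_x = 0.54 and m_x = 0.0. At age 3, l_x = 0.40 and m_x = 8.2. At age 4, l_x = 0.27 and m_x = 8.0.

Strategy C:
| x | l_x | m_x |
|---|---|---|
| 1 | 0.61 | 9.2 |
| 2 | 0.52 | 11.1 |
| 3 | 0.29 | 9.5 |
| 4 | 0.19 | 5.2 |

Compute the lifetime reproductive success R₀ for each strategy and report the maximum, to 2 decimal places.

15.13

Strategy A: R₀ = 0.69×0.0 + 0.53×0.0 + 0.38×2.2 + 0.31×8.7 = 3.5330
Strategy B: R₀ = 0.70×0.0 + 0.54×0.0 + 0.40×8.2 + 0.27×8.0 = 5.4400
Strategy C: R₀ = 0.61×9.2 + 0.52×11.1 + 0.29×9.5 + 0.19×5.2 = 15.1270
Highest R₀: strategy C with 15.1270.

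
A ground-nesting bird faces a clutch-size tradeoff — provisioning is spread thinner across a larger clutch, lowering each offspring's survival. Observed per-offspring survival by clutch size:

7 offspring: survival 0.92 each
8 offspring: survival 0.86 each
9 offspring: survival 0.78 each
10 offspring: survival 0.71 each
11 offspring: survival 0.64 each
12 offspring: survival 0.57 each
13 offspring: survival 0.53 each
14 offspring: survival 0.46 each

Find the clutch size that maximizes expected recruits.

Expected recruits = c × s(c):
  c=7: 7 × 0.92 = 6.440
  c=8: 8 × 0.86 = 6.880
  c=9: 9 × 0.78 = 7.020
  c=10: 10 × 0.71 = 7.100
  c=11: 11 × 0.64 = 7.040
  c=12: 12 × 0.57 = 6.840
  c=13: 13 × 0.53 = 6.890
  c=14: 14 × 0.46 = 6.440
Maximum at c = 10 (7.100 recruits).

10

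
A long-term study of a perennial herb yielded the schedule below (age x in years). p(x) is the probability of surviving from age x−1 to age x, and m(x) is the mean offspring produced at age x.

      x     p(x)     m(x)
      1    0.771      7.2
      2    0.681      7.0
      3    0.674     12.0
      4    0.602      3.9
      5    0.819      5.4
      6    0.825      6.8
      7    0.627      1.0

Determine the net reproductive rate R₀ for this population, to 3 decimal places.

16.315

Survivorship from birth: l_x = p_1·p_2·…·p_x.
  l_1 = 0.77100
  l_2 = 0.52505
  l_3 = 0.35388
  l_4 = 0.21304
  l_5 = 0.17448
  l_6 = 0.14394
  l_7 = 0.09025
R₀ = Σ l_x m(x):
  age 1: 0.77100 × 7.2 = 5.5512
  age 2: 0.52505 × 7.0 = 3.6753
  age 3: 0.35388 × 12.0 = 4.2466
  age 4: 0.21304 × 3.9 = 0.8309
  age 5: 0.17448 × 5.4 = 0.9422
  age 6: 0.14394 × 6.8 = 0.9788
  age 7: 0.09025 × 1.0 = 0.0902
R₀ = 5.5512 + 3.6753 + 4.2466 + 0.8309 + 0.9422 + 0.9788 + 0.0902 = 16.3152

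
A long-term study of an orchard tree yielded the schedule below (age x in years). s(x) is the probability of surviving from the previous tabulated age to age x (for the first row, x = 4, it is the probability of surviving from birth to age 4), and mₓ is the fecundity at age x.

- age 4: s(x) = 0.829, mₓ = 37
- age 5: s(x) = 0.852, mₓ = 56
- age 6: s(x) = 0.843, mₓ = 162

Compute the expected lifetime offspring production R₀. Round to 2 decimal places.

Survivorship from birth: l_x = s_4·s_5·…·s_x.
  l_4 = 0.82900
  l_5 = 0.70631
  l_6 = 0.59542
R₀ = Σ l_x mₓ:
  age 4: 0.82900 × 37 = 30.6730
  age 5: 0.70631 × 56 = 39.5534
  age 6: 0.59542 × 162 = 96.4580
R₀ = 30.6730 + 39.5534 + 96.4580 = 166.6844

166.68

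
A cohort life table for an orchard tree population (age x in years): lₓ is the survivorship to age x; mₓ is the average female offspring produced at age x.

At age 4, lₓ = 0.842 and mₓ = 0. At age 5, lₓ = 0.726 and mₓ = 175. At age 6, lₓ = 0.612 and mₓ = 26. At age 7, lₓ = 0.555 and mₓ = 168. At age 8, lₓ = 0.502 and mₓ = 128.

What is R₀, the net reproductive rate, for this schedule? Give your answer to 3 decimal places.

300.458

R₀ = Σ lₓ mₓ:
  age 4: 0.842 × 0 = 0.0000
  age 5: 0.726 × 175 = 127.0500
  age 6: 0.612 × 26 = 15.9120
  age 7: 0.555 × 168 = 93.2400
  age 8: 0.502 × 128 = 64.2560
R₀ = 0.0000 + 127.0500 + 15.9120 + 93.2400 + 64.2560 = 300.4580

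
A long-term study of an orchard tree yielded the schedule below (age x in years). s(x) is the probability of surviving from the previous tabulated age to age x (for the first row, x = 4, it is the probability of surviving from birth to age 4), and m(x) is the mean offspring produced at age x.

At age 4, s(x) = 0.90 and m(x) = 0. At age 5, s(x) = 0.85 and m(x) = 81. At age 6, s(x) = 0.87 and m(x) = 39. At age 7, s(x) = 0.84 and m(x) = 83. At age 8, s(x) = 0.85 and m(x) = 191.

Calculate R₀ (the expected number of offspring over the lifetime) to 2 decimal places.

Survivorship from birth: l_x = s_4·s_5·…·s_x.
  l_4 = 0.90000
  l_5 = 0.76500
  l_6 = 0.66555
  l_7 = 0.55906
  l_8 = 0.47520
R₀ = Σ l_x m(x):
  age 4: 0.90000 × 0 = 0.0000
  age 5: 0.76500 × 81 = 61.9650
  age 6: 0.66555 × 39 = 25.9565
  age 7: 0.55906 × 83 = 46.4020
  age 8: 0.47520 × 191 = 90.7632
R₀ = 0.0000 + 61.9650 + 25.9565 + 46.4020 + 90.7632 = 225.0866

225.09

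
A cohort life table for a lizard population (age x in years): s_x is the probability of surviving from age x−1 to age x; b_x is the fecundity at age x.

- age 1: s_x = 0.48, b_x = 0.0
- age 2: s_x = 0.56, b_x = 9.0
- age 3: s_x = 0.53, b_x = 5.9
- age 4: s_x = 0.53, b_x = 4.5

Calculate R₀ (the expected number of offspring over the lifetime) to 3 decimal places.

3.600

Survivorship from birth: l_x = s_1·s_2·…·s_x.
  l_1 = 0.48000
  l_2 = 0.26880
  l_3 = 0.14246
  l_4 = 0.07551
R₀ = Σ l_x b_x:
  age 1: 0.48000 × 0.0 = 0.0000
  age 2: 0.26880 × 9.0 = 2.4192
  age 3: 0.14246 × 5.9 = 0.8405
  age 4: 0.07551 × 4.5 = 0.3398
R₀ = 0.0000 + 2.4192 + 0.8405 + 0.3398 = 3.5995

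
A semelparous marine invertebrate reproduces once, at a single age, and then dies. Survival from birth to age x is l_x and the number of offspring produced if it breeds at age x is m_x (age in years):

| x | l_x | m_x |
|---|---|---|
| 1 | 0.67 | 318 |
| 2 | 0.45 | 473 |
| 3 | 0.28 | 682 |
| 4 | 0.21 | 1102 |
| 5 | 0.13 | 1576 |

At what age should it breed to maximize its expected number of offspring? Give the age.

Expected offspring if breeding at age x = l_x × m_x:
  age 1: 0.67 × 318 = 213.060
  age 2: 0.45 × 473 = 212.850
  age 3: 0.28 × 682 = 190.960
  age 4: 0.21 × 1102 = 231.420
  age 5: 0.13 × 1576 = 204.880
Maximum at age 4 (231.420).

4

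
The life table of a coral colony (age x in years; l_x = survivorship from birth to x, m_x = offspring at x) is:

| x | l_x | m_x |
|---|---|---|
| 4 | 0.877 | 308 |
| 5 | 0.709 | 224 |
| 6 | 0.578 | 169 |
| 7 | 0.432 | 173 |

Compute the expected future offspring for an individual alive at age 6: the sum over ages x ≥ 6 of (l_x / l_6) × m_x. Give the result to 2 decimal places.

298.30

l_6 = 0.578. Conditional survival from age 6 to x is l_x / l_6.
  x=6: (0.578/0.578) × 169 = 169.0000
  x=7: (0.432/0.578) × 173 = 129.3010
Sum = 169.0000 + 129.3010 = 298.3010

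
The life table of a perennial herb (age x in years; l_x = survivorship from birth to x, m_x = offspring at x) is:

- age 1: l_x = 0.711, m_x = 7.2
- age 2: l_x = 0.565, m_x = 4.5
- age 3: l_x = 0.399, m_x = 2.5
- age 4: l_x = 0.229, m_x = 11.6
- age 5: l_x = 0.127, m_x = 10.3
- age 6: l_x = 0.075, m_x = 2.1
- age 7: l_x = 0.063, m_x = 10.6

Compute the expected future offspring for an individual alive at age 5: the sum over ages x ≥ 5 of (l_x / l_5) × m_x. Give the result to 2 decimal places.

16.80

l_5 = 0.127. Conditional survival from age 5 to x is l_x / l_5.
  x=5: (0.127/0.127) × 10.3 = 10.3000
  x=6: (0.075/0.127) × 2.1 = 1.2402
  x=7: (0.063/0.127) × 10.6 = 5.2583
Sum = 10.3000 + 1.2402 + 5.2583 = 16.7984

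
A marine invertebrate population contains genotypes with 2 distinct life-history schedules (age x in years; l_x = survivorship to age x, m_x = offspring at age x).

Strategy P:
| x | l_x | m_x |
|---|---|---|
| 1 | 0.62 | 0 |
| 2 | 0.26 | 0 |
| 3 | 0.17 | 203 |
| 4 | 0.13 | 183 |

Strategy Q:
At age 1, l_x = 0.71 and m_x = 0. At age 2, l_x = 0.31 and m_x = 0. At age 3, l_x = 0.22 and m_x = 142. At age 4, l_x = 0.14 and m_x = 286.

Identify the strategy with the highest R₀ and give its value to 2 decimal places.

Strategy P: R₀ = 0.62×0 + 0.26×0 + 0.17×203 + 0.13×183 = 58.3000
Strategy Q: R₀ = 0.71×0 + 0.31×0 + 0.22×142 + 0.14×286 = 71.2800
Highest R₀: strategy Q with 71.2800.

71.28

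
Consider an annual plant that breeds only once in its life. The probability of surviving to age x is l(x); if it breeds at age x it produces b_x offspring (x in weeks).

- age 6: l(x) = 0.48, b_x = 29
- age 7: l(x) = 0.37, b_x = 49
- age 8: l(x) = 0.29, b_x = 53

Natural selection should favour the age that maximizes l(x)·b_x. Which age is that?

Expected offspring if breeding at age x = l(x) × b_x:
  age 6: 0.48 × 29 = 13.920
  age 7: 0.37 × 49 = 18.130
  age 8: 0.29 × 53 = 15.370
Maximum at age 7 (18.130).

7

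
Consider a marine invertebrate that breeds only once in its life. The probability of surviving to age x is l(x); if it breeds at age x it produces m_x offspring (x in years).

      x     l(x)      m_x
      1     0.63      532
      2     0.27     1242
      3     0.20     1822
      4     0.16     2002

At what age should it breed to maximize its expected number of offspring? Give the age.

3

Expected offspring if breeding at age x = l(x) × m_x:
  age 1: 0.63 × 532 = 335.160
  age 2: 0.27 × 1242 = 335.340
  age 3: 0.20 × 1822 = 364.400
  age 4: 0.16 × 2002 = 320.320
Maximum at age 3 (364.400).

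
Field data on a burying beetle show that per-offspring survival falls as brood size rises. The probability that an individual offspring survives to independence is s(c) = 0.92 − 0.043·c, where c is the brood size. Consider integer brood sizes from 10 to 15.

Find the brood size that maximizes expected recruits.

11

Expected recruits = c × s(c):
  c=10: 10 × 0.490 = 4.900
  c=11: 11 × 0.447 = 4.917
  c=12: 12 × 0.404 = 4.848
  c=13: 13 × 0.361 = 4.693
  c=14: 14 × 0.318 = 4.452
  c=15: 15 × 0.275 = 4.125
Maximum at c = 11 (4.917 recruits).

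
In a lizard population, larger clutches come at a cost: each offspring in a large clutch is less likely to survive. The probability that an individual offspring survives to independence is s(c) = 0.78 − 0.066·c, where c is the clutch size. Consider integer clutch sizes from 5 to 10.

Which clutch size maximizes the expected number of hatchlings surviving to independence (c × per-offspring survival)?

6

Expected hatchlings surviving to independence = c × s(c):
  c=5: 5 × 0.450 = 2.250
  c=6: 6 × 0.384 = 2.304
  c=7: 7 × 0.318 = 2.226
  c=8: 8 × 0.252 = 2.016
  c=9: 9 × 0.186 = 1.674
  c=10: 10 × 0.120 = 1.200
Maximum at c = 6 (2.304 hatchlings surviving to independence).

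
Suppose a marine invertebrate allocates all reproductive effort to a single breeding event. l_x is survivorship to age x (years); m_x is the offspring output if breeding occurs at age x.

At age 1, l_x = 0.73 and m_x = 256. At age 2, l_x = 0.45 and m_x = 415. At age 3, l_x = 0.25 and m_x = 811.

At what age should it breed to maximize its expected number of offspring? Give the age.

3

Expected offspring if breeding at age x = l_x × m_x:
  age 1: 0.73 × 256 = 186.880
  age 2: 0.45 × 415 = 186.750
  age 3: 0.25 × 811 = 202.750
Maximum at age 3 (202.750).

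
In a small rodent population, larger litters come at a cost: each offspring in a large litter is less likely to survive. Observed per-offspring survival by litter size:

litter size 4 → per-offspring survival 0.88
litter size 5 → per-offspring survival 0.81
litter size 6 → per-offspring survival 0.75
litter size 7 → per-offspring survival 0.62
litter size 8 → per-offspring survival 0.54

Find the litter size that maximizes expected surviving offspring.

6

Expected surviving offspring = c × s(c):
  c=4: 4 × 0.88 = 3.520
  c=5: 5 × 0.81 = 4.050
  c=6: 6 × 0.75 = 4.500
  c=7: 7 × 0.62 = 4.340
  c=8: 8 × 0.54 = 4.320
Maximum at c = 6 (4.500 surviving offspring).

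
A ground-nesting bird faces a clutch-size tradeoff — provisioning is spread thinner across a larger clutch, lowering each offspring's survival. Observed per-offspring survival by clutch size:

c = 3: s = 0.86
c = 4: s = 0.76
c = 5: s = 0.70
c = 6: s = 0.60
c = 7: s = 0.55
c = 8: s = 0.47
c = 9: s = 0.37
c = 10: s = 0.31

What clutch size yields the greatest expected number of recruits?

Expected recruits = c × s(c):
  c=3: 3 × 0.86 = 2.580
  c=4: 4 × 0.76 = 3.040
  c=5: 5 × 0.70 = 3.500
  c=6: 6 × 0.60 = 3.600
  c=7: 7 × 0.55 = 3.850
  c=8: 8 × 0.47 = 3.760
  c=9: 9 × 0.37 = 3.330
  c=10: 10 × 0.31 = 3.100
Maximum at c = 7 (3.850 recruits).

7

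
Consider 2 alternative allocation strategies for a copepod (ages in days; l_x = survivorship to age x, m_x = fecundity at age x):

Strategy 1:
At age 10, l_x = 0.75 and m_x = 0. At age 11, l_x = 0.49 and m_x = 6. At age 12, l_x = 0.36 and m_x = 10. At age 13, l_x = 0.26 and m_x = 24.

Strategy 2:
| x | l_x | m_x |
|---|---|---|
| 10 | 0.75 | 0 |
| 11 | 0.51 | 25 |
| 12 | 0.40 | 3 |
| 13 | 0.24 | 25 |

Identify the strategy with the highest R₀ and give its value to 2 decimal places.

19.95

Strategy 1: R₀ = 0.75×0 + 0.49×6 + 0.36×10 + 0.26×24 = 12.7800
Strategy 2: R₀ = 0.75×0 + 0.51×25 + 0.40×3 + 0.24×25 = 19.9500
Highest R₀: strategy 2 with 19.9500.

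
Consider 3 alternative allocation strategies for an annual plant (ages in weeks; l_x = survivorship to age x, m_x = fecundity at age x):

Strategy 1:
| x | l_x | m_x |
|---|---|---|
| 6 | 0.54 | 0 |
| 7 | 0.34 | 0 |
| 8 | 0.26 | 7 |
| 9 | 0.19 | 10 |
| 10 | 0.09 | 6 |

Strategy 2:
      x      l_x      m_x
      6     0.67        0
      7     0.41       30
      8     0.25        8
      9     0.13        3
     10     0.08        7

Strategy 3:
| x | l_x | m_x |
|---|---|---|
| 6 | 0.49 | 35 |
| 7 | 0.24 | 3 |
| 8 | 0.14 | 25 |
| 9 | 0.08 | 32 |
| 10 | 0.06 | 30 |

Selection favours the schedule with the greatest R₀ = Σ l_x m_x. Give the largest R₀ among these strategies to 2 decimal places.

Strategy 1: R₀ = 0.54×0 + 0.34×0 + 0.26×7 + 0.19×10 + 0.09×6 = 4.2600
Strategy 2: R₀ = 0.67×0 + 0.41×30 + 0.25×8 + 0.13×3 + 0.08×7 = 15.2500
Strategy 3: R₀ = 0.49×35 + 0.24×3 + 0.14×25 + 0.08×32 + 0.06×30 = 25.7300
Highest R₀: strategy 3 with 25.7300.

25.73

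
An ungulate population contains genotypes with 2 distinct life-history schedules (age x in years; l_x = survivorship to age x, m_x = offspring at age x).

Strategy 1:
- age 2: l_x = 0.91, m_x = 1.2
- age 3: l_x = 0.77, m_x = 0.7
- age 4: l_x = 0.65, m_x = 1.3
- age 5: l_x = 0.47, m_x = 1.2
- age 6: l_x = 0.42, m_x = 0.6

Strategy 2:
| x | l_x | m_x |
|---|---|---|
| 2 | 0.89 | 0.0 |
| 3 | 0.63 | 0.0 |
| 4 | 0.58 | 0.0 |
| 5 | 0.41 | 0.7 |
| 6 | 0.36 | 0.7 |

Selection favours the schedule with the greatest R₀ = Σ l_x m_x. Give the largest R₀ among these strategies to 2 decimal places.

3.29

Strategy 1: R₀ = 0.91×1.2 + 0.77×0.7 + 0.65×1.3 + 0.47×1.2 + 0.42×0.6 = 3.2920
Strategy 2: R₀ = 0.89×0.0 + 0.63×0.0 + 0.58×0.0 + 0.41×0.7 + 0.36×0.7 = 0.5390
Highest R₀: strategy 1 with 3.2920.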